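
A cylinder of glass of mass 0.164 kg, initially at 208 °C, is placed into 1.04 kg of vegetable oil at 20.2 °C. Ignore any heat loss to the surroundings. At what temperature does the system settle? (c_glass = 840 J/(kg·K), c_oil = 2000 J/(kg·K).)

T_f ≈ 31.9 °C

Conservation of energy gives ΣQ = 0:
0.164·840·(T − 208) + 1.04·2000·(T − 20.2) = 0
137.76(T − 208) + 2080(T − 20.2) = 0
(137.76 + 2080) T = 137.76·208 + 2080·20.2
T = 70670 / 2217.8 = 31.9 °C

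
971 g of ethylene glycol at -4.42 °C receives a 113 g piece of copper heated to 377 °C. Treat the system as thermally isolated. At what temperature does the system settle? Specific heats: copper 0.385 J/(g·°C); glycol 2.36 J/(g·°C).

T_f = Σ m_i c_i T_i / Σ m_i c_i:
T_f = (43.51*377 + 2291.6*(-4.42)) / (43.51 + 2291.6)
    = 6272.7 / 2335.1 ≈ 2.69 °C

T_f ≈ 2.7 °C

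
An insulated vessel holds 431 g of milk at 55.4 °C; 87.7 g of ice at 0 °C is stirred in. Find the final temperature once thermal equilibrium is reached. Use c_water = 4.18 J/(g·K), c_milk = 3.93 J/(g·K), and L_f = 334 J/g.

Let T be the final temperature. ΣQ_i = 0:
melt ice: 87.7×334 = 29292
  warm the meltwater: 366.59 T
  milk cools: 431×3.93×(T − 55.4) = 1693.8(T − 55.4)
2060.4 T = 93838 − 29292 = 64546
T ≈ 31.33 °C. Since T > 0 °C, the all-ice-melts assumption holds.

T_f ≈ 31.3 °C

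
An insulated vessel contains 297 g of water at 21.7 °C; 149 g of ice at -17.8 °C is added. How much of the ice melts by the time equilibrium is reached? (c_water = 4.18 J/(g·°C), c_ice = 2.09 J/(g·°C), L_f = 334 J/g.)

m_melted ≈ 64.1 g

Heat available from the water dropping to 0 °C: 297×4.18×21.7 = 26940 J.
Warming the ice to 0 °C takes 149×2.09×17.8 = 5543.1 J, leaving 21397 J for melting.
Melting all 149 g of ice would need 149×334 = 49766 J.
21397 J < 49766 J, so only part of the ice melts and the system sits at 0 °C.
m_melted×334 = 21397  ⇒  m_melted ≈ 64.06 g.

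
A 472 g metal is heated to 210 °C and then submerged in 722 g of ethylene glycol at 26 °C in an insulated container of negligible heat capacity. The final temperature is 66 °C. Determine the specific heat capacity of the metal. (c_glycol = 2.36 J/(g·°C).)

Net heat exchanged in the isolated system is zero:
472·c·(66 − 210) + 722·2.36·(66 − 26) = 0
-67968 c = -68157
c = -68157/-67968 ≈ 1.003 J/(g·°C)

c ≈ 1 J/(g·°C)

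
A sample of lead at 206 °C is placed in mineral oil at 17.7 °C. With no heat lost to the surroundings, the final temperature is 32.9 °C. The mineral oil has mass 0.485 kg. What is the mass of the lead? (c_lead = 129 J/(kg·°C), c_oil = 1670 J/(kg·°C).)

m ≈ 0.551 kg

Conservation of energy gives ΣQ = 0:
m×129×(32.9 − 206) + 0.485×1670×(32.9 − 17.7) = 0
-22330 m = -12311
m = -12311/-22330 ≈ 0.5513 kg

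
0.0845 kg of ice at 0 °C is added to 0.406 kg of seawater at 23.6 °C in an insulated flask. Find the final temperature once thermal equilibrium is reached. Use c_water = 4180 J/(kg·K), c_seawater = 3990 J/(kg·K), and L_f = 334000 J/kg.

Energy conservation, ΣQ = 0:
latent heat to melt: 0.0845×334000 = 28223
  meltwater 0→T: 0.0845×4180×T = 353.21 T
  seawater: 1619.9(T − 23.6)
1973.2 T = 38231 − 28223 = 10008
T ≈ 5.07 °C (positive, so assuming full melt was valid).

T_f ≈ 5.1 °C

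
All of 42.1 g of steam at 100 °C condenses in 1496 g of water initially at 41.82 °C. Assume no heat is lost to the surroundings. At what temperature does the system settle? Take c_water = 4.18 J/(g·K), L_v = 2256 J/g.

T_f ≈ 58.2 °C

Net heat exchanged in the isolated system is zero:
steam→water at 100 °C releases m L_v = 42.1×2256 = 94978
  condensate cools 100→T: 42.1×4.18×(T − 100) = 175.98(T − 100)
  water warms: 1496×4.18×(T − 41.82) = 6253.3(T − 41.82)
6429.3 T = 94978 + 17598 + 261512 = 374088
T ≈ 58.19 °C, under the boiling point, so the assumption holds.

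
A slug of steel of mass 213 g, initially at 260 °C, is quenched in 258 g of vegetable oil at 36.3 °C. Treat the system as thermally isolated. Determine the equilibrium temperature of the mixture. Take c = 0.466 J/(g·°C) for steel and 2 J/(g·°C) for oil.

T_f ≈ 72.4 °C

|Q_steel| = |Q_oil|:
213*0.466*(260 − T) = 258*2*(T − 36.3)
99.26(260 − T) = 516(T − 36.3)
615.26 T = 44538  ⇒  T ≈ 72.39 °C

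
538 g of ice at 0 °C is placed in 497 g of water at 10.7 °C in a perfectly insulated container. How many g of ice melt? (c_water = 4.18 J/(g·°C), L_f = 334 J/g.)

Heat available from the water dropping to 0 °C: 497×4.18×10.7 = 22229 J.
To melt every bit of ice: 538×334 = 179692 J.
That's not enough to melt it all — equilibrium is at 0 °C with ice remaining.
m_melt = 22229 / L_f = 66.55 g.

m_melted ≈ 66.6 g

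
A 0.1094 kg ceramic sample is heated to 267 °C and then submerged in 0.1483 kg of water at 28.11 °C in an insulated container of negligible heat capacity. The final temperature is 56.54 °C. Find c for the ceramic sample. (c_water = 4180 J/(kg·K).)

c ≈ 765 J/(kg·K)

Net heat exchanged in the isolated system is zero:
0.1094·c·(56.54 − 267) + 0.1483·4180·(56.54 − 28.11) = 0
-23.02 c = -17624
c = -17624/-23.02 ≈ 765.4 J/(kg·K)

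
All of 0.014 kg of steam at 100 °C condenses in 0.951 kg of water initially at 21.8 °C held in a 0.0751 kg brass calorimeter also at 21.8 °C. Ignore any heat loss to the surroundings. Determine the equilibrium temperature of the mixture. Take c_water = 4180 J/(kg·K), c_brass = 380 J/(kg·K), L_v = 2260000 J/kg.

T_f ≈ 30.7 °C

Heat gained plus heat lost sum to zero:
latent heat released on condensation: 0.014×2260000 = 31640
  condensate cools 100→T: 0.014×4180×(T − 100) = 58.52(T − 100)
  original water: 3975.2(T − 21.8)
  brass cup: 0.0751×380×(T − 21.8) = 28.54(T − 21.8)
4062.2 T = 31640 + 5852 + 87281 = 124773
T ≈ 30.72 °C — below 100 °C, confirming all the steam condensed.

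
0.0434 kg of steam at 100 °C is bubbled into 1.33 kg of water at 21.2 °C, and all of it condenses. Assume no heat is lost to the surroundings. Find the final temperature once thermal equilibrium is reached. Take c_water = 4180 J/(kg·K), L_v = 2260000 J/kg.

T_f ≈ 40.8 °C

Let T be the final temperature. ΣQ_i = 0:
latent heat released on condensation: 0.0434·2260000 = 98084
  condensate cools 100→T: 0.0434·4180·(T − 100) = 181.41(T − 100)
  water warms: 1.33·4180·(T − 21.2) = 5559.4(T − 21.2)
5740.8 T = 98084 + 18141 + 117859 = 234084
T ≈ 40.78 °C, under the boiling point, so the assumption holds.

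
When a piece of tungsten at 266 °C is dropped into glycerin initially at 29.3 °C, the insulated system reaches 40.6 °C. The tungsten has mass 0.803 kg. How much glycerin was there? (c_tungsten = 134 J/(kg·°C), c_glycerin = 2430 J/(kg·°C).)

Setting the total heat transfer to zero:
0.803×134×(40.6 − 266) + m×2430×(40.6 − 29.3) = 0
27459 m = 24253
m = 24253/27459 ≈ 0.8833 kg

m ≈ 0.883 kg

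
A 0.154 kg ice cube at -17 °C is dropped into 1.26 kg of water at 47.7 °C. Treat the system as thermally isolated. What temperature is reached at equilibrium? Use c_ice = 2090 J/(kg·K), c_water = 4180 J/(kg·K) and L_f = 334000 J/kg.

Taking heat into each body as positive, Σ m c ΔT = 0:
warm ice to 0 °C: 0.154×2090×(0 − (-17)) = 5471.6; latent heat to melt: 0.154×334000 = 51436; warm the meltwater: 643.72 T; water: 5266.8(T − 47.7)
5910.5 T = 251226 − 56908 = 194319
T ≈ 32.88 °C. Since T > 0 °C, the all-ice-melts assumption holds.

T_f ≈ 32.9 °C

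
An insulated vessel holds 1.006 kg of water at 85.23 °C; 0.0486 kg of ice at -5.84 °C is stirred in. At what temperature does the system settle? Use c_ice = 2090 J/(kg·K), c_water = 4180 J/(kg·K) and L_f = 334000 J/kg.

T_f ≈ 77.5 °C

Setting the total heat transfer to zero:
ice -5.84→0 °C: 0.0486·2090·5.84 = 593.19; melt ice: 0.0486·334000 = 16232; meltwater 0→T: 0.0486·4180·T = 203.15 T; water cools: 1.006·4180·(T − 85.23) = 4205.1(T − 85.23)
4408.2 T = 358399 − 16826 = 341573
T ≈ 77.49 °C. Since T > 0 °C, the all-ice-melts assumption holds.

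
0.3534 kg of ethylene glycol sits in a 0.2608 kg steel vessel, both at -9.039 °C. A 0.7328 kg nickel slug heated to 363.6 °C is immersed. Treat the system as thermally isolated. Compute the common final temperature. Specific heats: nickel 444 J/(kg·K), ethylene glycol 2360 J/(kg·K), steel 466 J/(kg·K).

T_f = Σ m_i c_i T_i / Σ m_i c_i:
T_f = (325.36×363.6 + 834.02×(-9.039) + 121.53×(-9.039)) / (325.36 + 834.02 + 121.53)
    = 109665 / 1280.9 ≈ 85.61 °C

T_f ≈ 85.6 °C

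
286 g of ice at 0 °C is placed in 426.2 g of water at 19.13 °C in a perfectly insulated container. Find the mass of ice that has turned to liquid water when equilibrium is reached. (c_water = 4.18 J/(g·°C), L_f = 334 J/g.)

m_melted ≈ 102 g

Heat available from the water dropping to 0 °C: 426.2×4.18×19.13 = 34080 J.
To melt every bit of ice: 286×334 = 95524 J.
34080 J < 95524 J, so only part of the ice melts and the system sits at 0 °C.
Mass melted = 34080/334 ≈ 102 g.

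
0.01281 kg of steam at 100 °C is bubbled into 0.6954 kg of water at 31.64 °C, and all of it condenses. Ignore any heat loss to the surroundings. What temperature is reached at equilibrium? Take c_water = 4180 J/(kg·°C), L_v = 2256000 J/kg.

T_f ≈ 42.6 °C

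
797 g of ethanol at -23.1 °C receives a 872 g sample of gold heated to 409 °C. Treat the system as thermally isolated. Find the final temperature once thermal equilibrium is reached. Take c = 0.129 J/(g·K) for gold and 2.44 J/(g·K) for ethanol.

|Q_gold| = |Q_ethanol|:
872*0.129*(409 − T) = 797*2.44*(T − (-23.1))
112.49(409 − T) = 1944.7(T − (-23.1))
2057.2 T = 1085.5  ⇒  T ≈ 0.53 °C

T_f ≈ 0.5 °C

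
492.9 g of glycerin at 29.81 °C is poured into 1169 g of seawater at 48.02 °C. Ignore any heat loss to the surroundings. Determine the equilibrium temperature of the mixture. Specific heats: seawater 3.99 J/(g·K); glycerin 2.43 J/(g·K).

T_f ≈ 44.3 °C

Heat lost by the seawater equals heat gained by the glycerin:
1169×3.99×(48.02 − T) = 492.9×2.43×(T − 29.81)
4664.3(48.02 − T) = 1197.7(T − 29.81)
5862.1 T = 259685  ⇒  T ≈ 44.30 °C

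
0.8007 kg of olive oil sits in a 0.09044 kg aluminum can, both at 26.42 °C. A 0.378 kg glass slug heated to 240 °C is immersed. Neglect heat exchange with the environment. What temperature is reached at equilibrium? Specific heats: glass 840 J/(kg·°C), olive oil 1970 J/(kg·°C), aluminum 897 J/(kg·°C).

T_f ≈ 60.7 °C

Setting the total heat transfer to zero:
0.378*840*(T − 240) + 0.8007*1970*(T − 26.42) + 0.09044*897*(T − 26.42) = 0
(317.52 + 1577.4 + 81.12) T = 317.52*240 + 1577.4*26.42 + 81.12*26.42
T = 120022 / 1976 = 60.7 °C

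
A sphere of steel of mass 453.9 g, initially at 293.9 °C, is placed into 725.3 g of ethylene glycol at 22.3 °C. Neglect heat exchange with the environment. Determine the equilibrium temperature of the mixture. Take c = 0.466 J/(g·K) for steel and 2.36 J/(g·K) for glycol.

T_f ≈ 52.2 °C

Setting the total heat transfer to zero:
453.9*0.466*(T − 293.9) + 725.3*2.36*(T − 22.3) = 0
(211.52 + 1711.7) T = 211.52*293.9 + 1711.7*22.3
T = 100336/1923.2 ≈ 52.17 °C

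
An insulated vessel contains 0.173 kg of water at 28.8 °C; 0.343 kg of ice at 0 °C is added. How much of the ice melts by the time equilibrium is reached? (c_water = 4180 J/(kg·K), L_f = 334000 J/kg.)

m_melted ≈ 0.0624 kg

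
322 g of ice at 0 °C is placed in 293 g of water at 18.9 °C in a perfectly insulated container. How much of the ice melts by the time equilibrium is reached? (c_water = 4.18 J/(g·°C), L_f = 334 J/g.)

Water can give up m c ΔT = 293×4.18×18.9 = 23148 J before reaching 0 °C.
Melting all 322 g of ice would need 322×334 = 107548 J.
That's not enough to melt it all — equilibrium is at 0 °C with ice remaining.
m_melted×334 = 23148  ⇒  m_melted ≈ 69.3 g.

m_melted ≈ 69.3 g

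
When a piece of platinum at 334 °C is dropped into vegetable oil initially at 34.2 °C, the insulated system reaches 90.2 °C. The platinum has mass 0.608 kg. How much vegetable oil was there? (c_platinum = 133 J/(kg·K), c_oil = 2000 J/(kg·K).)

m ≈ 0.176 kg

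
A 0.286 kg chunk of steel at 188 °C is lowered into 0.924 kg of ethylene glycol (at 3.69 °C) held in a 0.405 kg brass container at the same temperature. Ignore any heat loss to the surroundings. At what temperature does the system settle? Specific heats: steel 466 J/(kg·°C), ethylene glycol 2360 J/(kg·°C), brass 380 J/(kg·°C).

T_f ≈ 13.6 °C

Energy conservation, ΣQ = 0:
0.286×466×(T − 188) + 0.924×2360×(T − 3.69) + 0.405×380×(T − 3.69) = 0
2467.8 T = 33670
T = 33670/2467.8 ≈ 13.64 °C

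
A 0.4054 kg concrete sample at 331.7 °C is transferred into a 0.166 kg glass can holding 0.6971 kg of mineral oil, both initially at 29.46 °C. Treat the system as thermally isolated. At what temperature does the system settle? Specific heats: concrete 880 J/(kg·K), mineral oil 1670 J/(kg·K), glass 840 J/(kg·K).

T_f ≈ 94.4 °C

Let T be the final temperature. ΣQ_i = 0:
0.4054*880*(T − 331.7) + 0.6971*1670*(T − 29.46) + 0.166*840*(T − 29.46) = 0
(356.75 + 1164.2 + 139.44) T = 356.75*331.7 + 1164.2*29.46 + 139.44*29.46
T = 156739 / 1660.3 = 94.4 °C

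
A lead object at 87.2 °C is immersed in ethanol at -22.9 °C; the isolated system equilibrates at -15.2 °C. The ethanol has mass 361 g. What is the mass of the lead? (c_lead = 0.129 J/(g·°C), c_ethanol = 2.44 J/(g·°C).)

m ≈ 513 g

Net heat exchanged in the isolated system is zero:
m·0.129·(-15.2 − 87.2) + 361·2.44·(-15.2 − (-22.9)) = 0
-13.21 m = -6782.5
m = -6782.5/-13.21 ≈ 513.4 g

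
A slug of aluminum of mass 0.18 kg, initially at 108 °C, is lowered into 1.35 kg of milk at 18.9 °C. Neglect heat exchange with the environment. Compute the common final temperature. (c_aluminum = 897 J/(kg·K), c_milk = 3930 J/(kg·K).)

T_f ≈ 21.5 °C

With ΣQ=0 the equilibrium temperature is the m·c-weighted mean:
T_f = (161.46×108 + 5305.5×18.9) / (161.46 + 5305.5)
    = 117712 / 5467 ≈ 21.53 °C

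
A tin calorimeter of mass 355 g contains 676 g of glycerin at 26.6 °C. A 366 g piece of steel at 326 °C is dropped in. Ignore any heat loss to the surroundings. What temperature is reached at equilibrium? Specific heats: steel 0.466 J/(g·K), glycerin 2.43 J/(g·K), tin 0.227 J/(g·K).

T_f = Σ m_i c_i T_i / Σ m_i c_i:
T_f = (170.56·326 + 1642.7·26.6 + 80.59·26.6) / (170.56 + 1642.7 + 80.59)
    = 101440 / 1893.8 ≈ 53.56 °C

T_f ≈ 53.6 °C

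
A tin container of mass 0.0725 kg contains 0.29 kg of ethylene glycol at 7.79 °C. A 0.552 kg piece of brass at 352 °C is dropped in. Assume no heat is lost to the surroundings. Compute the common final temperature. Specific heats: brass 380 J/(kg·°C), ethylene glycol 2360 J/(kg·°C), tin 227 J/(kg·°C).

T_f ≈ 87.1 °C

Let T be the final temperature. ΣQ_i = 0:
0.552*380*(T − 352) + 0.29*2360*(T − 7.79) + 0.0725*227*(T − 7.79) = 0
209.76(T − 352) + 684.4(T − 7.79) + 16.46(T − 7.79) = 0
910.62 T = 79295
T = 79295 / 910.62 = 87.1 °C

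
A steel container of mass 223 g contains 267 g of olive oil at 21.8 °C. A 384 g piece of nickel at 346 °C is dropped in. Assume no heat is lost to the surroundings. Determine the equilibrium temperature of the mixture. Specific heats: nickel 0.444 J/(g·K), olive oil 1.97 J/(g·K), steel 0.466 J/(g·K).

T_f ≈ 90.9 °C

Conservation of energy gives ΣQ = 0:
384·0.444·(T − 346) + 267·1.97·(T − 21.8) + 223·0.466·(T − 21.8) = 0
(170.5 + 525.99 + 103.92) T = 170.5·346 + 525.99·21.8 + 103.92·21.8
T = 72724/800.4 ≈ 90.86 °C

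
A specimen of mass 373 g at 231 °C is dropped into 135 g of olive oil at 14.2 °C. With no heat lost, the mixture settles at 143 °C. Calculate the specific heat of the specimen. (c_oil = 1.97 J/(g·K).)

c ≈ 1.04 J/(g·K)

Taking heat into each body as positive, Σ m c ΔT = 0:
373·c·(143 − 231) + 135·1.97·(143 − 14.2) = 0
-32824 c = -34254
c = -34254/-32824 ≈ 1.044 J/(g·K)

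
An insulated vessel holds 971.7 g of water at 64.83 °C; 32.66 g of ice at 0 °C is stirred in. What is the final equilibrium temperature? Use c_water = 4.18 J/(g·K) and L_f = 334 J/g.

Conservation of energy gives ΣQ = 0:
melt ice: 32.66·334 = 10908; warm the meltwater: 136.52 T; water cools: 971.7·4.18·(T − 64.83) = 4061.7(T − 64.83)
4198.2 T = 263320 − 10908 = 252412
T ≈ 60.12 °C — above 0 °C, consistent with complete melting.

T_f ≈ 60.1 °C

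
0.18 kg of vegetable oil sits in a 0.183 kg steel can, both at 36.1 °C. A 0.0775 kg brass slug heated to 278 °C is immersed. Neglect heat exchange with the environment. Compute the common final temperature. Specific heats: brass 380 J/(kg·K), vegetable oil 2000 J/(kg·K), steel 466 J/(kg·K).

T_f ≈ 51.1 °C

Energy conservation, ΣQ = 0:
0.0775*380*(T − 278) + 0.18*2000*(T − 36.1) + 0.183*466*(T − 36.1) = 0
474.73 T = 24262
T = 24262/474.73 ≈ 51.11 °C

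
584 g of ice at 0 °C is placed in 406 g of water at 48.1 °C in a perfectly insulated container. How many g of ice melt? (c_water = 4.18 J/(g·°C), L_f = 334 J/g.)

m_melted ≈ 244 g

Heat available from the water dropping to 0 °C: 406×4.18×48.1 = 81630 J.
Fully melting the ice requires m_ice L_f = 584×334 = 195056 J.
81630 J < 195056 J, so only part of the ice melts and the system sits at 0 °C.
Mass melted = 81630/334 ≈ 244.4 g.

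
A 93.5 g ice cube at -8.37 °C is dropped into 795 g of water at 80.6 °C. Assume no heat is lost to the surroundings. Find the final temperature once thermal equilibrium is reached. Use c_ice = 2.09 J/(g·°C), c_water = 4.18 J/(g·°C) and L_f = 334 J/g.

T_f ≈ 63.3 °C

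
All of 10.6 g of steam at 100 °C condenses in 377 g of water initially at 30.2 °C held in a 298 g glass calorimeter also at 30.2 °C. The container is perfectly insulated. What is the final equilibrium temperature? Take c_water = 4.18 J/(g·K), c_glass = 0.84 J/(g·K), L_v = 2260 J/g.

Conservation of energy gives ΣQ = 0:
steam→water at 100 °C releases m L_v = 10.6×2260 = 23956; condensed water 100 °C→T: 44.31(T − 100); water warms: 377×4.18×(T − 30.2) = 1575.9(T − 30.2); glass cup: 298×0.84×(T − 30.2) = 250.32(T − 30.2)
1870.5 T = 23956 + 4430.8 + 55151 = 83537
T ≈ 44.66 °C, under the boiling point, so the assumption holds.

T_f ≈ 44.7 °C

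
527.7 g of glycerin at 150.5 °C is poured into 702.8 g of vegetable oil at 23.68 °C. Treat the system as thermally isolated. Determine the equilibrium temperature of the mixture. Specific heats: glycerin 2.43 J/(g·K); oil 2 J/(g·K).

Heat lost by the glycerin equals heat gained by the oil:
527.7·2.43·(150.5 − T) = 702.8·2·(T − 23.68)
1282.3(150.5 − T) = 1405.6(T − 23.68)
2687.9 T = 226272  ⇒  T ≈ 84.18 °C

T_f ≈ 84.2 °C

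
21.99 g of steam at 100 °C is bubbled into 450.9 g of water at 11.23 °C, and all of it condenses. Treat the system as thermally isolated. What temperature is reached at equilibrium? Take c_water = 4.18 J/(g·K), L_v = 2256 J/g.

Taking heat into each body as positive, Σ m c ΔT = 0:
latent heat released on condensation: 21.99·2256 = 49609
  condensed water 100 °C→T: 91.92(T − 100)
  original water: 1884.8(T − 11.23)
1976.7 T = 49609 + 9191.8 + 21166 = 79967
T ≈ 40.46 °C, under the boiling point, so the assumption holds.

T_f ≈ 40.5 °C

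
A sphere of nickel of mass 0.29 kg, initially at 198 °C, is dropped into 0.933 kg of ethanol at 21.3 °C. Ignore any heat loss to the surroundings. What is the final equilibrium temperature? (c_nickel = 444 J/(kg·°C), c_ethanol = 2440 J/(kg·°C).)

Let T be the final temperature. ΣQ_i = 0:
0.29·444·(T − 198) + 0.933·2440·(T − 21.3) = 0
128.76(T − 198) + 2276.5(T − 21.3) = 0
2405.3 T = 73984
T = 73984 / 2405.3 = 30.8 °C

T_f ≈ 30.8 °C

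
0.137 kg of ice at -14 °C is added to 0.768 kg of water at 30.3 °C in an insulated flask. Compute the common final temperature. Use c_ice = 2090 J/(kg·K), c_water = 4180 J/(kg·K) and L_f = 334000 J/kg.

Let T be the final temperature. ΣQ_i = 0:
ice -14→0 °C: 0.137·2090·14 = 4008.6
  latent heat to melt: 0.137·334000 = 45758
  warm the meltwater: 572.66 T
  water: 3210.2(T − 30.3)
3782.9 T = 97270 − 49767 = 47504
T ≈ 12.56 °C — above 0 °C, consistent with complete melting.

T_f ≈ 12.6 °C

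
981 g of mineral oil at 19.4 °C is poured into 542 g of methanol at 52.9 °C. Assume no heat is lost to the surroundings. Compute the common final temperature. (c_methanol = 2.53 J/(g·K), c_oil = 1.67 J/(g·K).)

T_f ≈ 34.7 °C

Let T be the final temperature. ΣQ_i = 0:
542×2.53×(T − 52.9) + 981×1.67×(T − 19.4) = 0
1371.3(T − 52.9) + 1638.3(T − 19.4) = 0
3009.5 T = 104322
T = 104322 / 3009.5 = 34.7 °C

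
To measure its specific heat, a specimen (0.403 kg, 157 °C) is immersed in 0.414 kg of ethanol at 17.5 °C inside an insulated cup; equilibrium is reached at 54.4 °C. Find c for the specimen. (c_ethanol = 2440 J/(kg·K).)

c ≈ 901 J/(kg·K)

m_s c (T_s − T_f) = m_ethanol c_ethanol (T_f − T_0):
0.403×c×(157 − 54.4) = 0.414×2440×(54.4 − 17.5)
41.35 c = 37275  ⇒  c ≈ 901.5 J/(kg·K)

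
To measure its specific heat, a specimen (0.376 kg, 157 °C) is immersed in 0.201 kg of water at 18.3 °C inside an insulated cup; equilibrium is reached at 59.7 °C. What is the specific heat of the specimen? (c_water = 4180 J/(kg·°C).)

c ≈ 951 J/(kg·°C)

Net heat exchanged in the isolated system is zero:
0.376×c×(59.7 − 157) + 0.201×4180×(59.7 − 18.3) = 0
-36.58 c = -34783
c = -34783/-36.58 ≈ 950.8 J/(kg·°C)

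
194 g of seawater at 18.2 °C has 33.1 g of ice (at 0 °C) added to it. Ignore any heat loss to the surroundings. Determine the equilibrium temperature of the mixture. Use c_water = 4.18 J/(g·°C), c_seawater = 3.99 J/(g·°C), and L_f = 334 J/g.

T_f ≈ 3.3 °C

Conservation of energy gives ΣQ = 0:
melt ice: 33.1·334 = 11055; meltwater 0→T: 33.1·4.18·T = 138.36 T; seawater cools: 194·3.99·(T − 18.2) = 774.06(T − 18.2)
912.42 T = 14088 − 11055 = 3032.5
T ≈ 3.32 °C. Since T > 0 °C, the all-ice-melts assumption holds.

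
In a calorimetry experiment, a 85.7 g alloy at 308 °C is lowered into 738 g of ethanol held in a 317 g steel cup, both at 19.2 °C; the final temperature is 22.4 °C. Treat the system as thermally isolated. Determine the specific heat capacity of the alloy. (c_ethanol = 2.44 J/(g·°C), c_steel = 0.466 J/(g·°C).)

Net heat exchanged in the isolated system is zero:
85.7·c·(22.4 − 308) + 738·2.44·(22.4 − 19.2) + 317·0.466·(22.4 − 19.2) = 0
-24476 c = -6235
c = -6235/-24476 ≈ 0.2547 J/(g·°C)

c ≈ 0.255 J/(g·°C)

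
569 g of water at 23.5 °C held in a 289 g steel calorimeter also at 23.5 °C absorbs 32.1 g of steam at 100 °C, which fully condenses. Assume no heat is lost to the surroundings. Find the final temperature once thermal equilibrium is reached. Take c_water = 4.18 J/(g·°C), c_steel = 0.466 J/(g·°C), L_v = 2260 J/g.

Energy balance with sensible and latent terms:
steam→water at 100 °C releases m L_v = 32.1×2260 = 72546
  condensed water 100 °C→T: 134.18(T − 100)
  water warms: 569×4.18×(T − 23.5) = 2378.4(T − 23.5)
  steel cup: 289×0.466×(T − 23.5) = 134.67(T − 23.5)
2647.3 T = 72546 + 13418 + 59058 = 145022
T ≈ 54.78 °C (< 100 °C, so full condensation is consistent).

T_f ≈ 54.8 °C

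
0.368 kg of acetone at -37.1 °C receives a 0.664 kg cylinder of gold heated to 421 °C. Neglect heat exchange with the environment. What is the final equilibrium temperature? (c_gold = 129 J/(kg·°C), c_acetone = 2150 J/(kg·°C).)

T_f ≈ 7.6 °C

T_f = Σ m_i c_i T_i / Σ m_i c_i:
T_f = (85.66*421 + 791.2*(-37.1)) / (85.66 + 791.2)
    = 6707.7 / 876.86 ≈ 7.65 °C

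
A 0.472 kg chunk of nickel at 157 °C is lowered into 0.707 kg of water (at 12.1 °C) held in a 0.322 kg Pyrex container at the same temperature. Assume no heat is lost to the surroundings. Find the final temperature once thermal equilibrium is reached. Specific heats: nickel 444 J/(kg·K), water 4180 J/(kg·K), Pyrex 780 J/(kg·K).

Setting the total heat transfer to zero:
0.472·444·(T − 157) + 0.707·4180·(T − 12.1) + 0.322·780·(T − 12.1) = 0
(209.57 + 2955.3 + 251.16) T = 209.57·157 + 2955.3·12.1 + 251.16·12.1
T = 71700/3416 ≈ 20.99 °C

T_f ≈ 21.0 °C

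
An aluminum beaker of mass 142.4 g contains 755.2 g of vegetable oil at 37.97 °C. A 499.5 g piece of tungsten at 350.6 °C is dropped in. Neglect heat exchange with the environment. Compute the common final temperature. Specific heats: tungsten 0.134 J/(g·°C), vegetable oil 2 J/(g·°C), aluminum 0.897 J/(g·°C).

Let T be the final temperature. ΣQ_i = 0:
499.5·0.134·(T − 350.6) + 755.2·2·(T − 37.97) + 142.4·0.897·(T − 37.97) = 0
1705.1 T = 85667
T = 85667 / 1705.1 = 50.2 °C

T_f ≈ 50.2 °C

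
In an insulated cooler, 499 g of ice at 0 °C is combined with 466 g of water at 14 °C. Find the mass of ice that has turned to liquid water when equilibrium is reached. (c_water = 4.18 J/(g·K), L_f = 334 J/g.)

m_melted ≈ 81.6 g

Heat available from the water dropping to 0 °C: 466·4.18·14 = 27270 J.
Fully melting the ice requires m_ice L_f = 499·334 = 166666 J.
27270 J < 166666 J, so only part of the ice melts and the system sits at 0 °C.
m_melt = 27270 / L_f = 81.65 g.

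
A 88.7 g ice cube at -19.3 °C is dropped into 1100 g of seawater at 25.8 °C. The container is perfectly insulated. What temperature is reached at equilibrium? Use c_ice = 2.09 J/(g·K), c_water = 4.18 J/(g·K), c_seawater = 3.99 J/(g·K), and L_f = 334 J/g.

T_f ≈ 16.8 °C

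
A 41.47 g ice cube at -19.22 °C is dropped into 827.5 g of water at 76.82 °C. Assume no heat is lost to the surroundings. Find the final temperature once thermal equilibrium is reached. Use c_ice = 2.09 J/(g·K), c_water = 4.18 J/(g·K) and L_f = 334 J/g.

T_f ≈ 68.9 °C

Heat gained plus heat lost sum to zero:
warm ice to 0 °C: 41.47·2.09·(0 − (-19.22)) = 1665.8; melt ice: 41.47·334 = 13851; meltwater 0→T: 41.47·4.18·T = 173.34 T; water: 3458.9(T − 76.82)
3632.3 T = 265717 − 15517 = 250200
T ≈ 68.88 °C — above 0 °C, consistent with complete melting.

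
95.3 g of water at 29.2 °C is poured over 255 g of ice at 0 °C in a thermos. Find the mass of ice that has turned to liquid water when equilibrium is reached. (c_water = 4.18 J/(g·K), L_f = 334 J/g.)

m_melted ≈ 34.8 g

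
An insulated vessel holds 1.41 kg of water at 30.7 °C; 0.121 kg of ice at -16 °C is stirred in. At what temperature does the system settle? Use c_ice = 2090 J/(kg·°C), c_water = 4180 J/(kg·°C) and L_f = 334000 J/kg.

Heat gained plus heat lost sum to zero:
warm ice to 0 °C: 0.121×2090×(0 − (-16)) = 4046.2
  latent heat to melt: 0.121×334000 = 40414
  warm the meltwater: 505.78 T
  water: 5893.8(T − 30.7)
6399.6 T = 180940 − 44460 = 136479
T ≈ 21.33 °C (positive, so assuming full melt was valid).

T_f ≈ 21.3 °C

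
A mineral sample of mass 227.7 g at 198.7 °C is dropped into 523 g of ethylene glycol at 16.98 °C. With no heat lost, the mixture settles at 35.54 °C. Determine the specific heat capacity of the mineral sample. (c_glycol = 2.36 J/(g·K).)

c ≈ 0.617 J/(g·K)

Heat lost by the mineral sample = heat gained by the glycol:
227.7·c·(198.7 − 35.54) = 523·2.36·(35.54 − 16.98)
37152 c = 22908  ⇒  c ≈ 0.6166 J/(g·K)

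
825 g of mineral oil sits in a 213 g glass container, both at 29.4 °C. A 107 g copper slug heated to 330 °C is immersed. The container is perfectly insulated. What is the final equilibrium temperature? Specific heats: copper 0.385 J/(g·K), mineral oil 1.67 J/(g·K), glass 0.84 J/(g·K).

T_f ≈ 37.1 °C

T_f = Σ m_i c_i T_i / Σ m_i c_i:
T_f = (41.2*330 + 1377.8*29.4 + 178.92*29.4) / (41.2 + 1377.8 + 178.92)
    = 59360 / 1597.9 ≈ 37.15 °C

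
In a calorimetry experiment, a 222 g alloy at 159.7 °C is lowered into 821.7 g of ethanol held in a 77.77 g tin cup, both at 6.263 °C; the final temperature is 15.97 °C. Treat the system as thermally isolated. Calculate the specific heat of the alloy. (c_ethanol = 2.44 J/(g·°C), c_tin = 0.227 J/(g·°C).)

c ≈ 0.615 J/(g·°C)

Let T be the final temperature. ΣQ_i = 0:
222×c×(15.97 − 159.7) + 821.7×2.44×(15.97 − 6.263) + 77.77×0.227×(15.97 − 6.263) = 0
-31908 c = -19633
c = -19633/-31908 ≈ 0.6153 J/(g·°C)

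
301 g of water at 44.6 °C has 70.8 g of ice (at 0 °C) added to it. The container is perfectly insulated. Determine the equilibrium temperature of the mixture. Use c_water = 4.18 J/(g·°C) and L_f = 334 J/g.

Setting the total heat transfer to zero:
fusion: m_ice L_f = 70.8×334 = 23647; warm the meltwater: 295.94 T; water: 1258.2(T − 44.6)
1554.1 T = 56115 − 23647 = 32468
T ≈ 20.89 °C — above 0 °C, consistent with complete melting.

T_f ≈ 20.9 °C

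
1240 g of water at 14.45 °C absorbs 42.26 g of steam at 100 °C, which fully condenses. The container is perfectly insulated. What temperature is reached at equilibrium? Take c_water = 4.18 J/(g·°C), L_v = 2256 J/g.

T_f ≈ 35.1 °C

Conservation of energy gives ΣQ = 0:
steam→water at 100 °C releases m L_v = 42.26×2256 = 95339
  condensed water 100 °C→T: 176.65(T − 100)
  original water: 5183.2(T − 14.45)
5359.8 T = 95339 + 17665 + 74897 = 187900
T ≈ 35.06 °C, under the boiling point, so the assumption holds.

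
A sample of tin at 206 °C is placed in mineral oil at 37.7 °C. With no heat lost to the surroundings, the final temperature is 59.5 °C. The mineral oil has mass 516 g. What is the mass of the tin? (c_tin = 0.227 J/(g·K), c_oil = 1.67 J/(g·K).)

Taking heat into each body as positive, Σ m c ΔT = 0:
m·0.227·(59.5 − 206) + 516·1.67·(59.5 − 37.7) = 0
-33.26 m = -18785
m = -18785/-33.26 ≈ 564.9 g

m ≈ 565 g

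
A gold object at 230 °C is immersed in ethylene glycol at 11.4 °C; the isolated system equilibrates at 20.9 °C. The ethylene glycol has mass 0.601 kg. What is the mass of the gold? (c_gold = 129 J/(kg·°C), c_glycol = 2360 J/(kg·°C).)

m ≈ 0.5 kg

Heat gained plus heat lost sum to zero:
m·129·(20.9 − 230) + 0.601·2360·(20.9 − 11.4) = 0
-26974 m = -13474
m = -13474/-26974 ≈ 0.4995 kg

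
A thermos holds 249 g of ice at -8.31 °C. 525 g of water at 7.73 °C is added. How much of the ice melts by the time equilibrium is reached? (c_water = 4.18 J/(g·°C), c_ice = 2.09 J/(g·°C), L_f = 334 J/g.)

m_melted ≈ 37.8 g

Water can give up m c ΔT = 525·4.18·7.73 = 16963 J before reaching 0 °C.
Of that, 249·2.09·8.31 = 4324.6 J goes to bring the ice to 0 °C, leaving 12639 J.
Melting all 249 g of ice would need 249·334 = 83166 J.
Since 12639 < 83166 J, not all the ice melts; equilibrium is at 0 °C.
Mass melted = 12639/334 ≈ 37.84 g.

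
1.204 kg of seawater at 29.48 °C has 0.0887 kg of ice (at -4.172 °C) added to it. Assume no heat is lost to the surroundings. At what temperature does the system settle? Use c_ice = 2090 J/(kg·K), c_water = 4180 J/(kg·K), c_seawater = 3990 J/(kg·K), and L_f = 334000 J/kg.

T_f ≈ 21.5 °C

Let T be the final temperature. ΣQ_i = 0:
warm ice to 0 °C: 0.0887·2090·(0 − (-4.172)) = 773.42
  latent heat to melt: 0.0887·334000 = 29626
  meltwater 0→T: 0.0887·4180·T = 370.77 T
  seawater cools: 1.204·3990·(T − 29.48) = 4804(T − 29.48)
5174.7 T = 141621 − 30399 = 111222
T ≈ 21.49 °C. Since T > 0 °C, the all-ice-melts assumption holds.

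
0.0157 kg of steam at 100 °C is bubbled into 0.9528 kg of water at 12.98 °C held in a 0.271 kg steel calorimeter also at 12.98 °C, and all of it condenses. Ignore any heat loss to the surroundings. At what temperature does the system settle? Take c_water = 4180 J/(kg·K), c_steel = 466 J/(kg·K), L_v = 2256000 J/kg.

Conservation of energy gives ΣQ = 0:
condense steam: −0.0157·2256000 = −35419; condensed water 100 °C→T: 65.63(T − 100); water warms: 0.9528·4180·(T − 12.98) = 3982.7(T − 12.98); cup: 126.29(T − 12.98)
4174.6 T = 35419 + 6562.6 + 53335 = 95316
T ≈ 22.83 °C — below 100 °C, confirming all the steam condensed.

T_f ≈ 22.8 °C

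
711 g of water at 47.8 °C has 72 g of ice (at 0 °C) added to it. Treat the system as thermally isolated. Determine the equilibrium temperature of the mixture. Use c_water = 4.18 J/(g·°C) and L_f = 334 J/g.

T_f ≈ 36.1 °C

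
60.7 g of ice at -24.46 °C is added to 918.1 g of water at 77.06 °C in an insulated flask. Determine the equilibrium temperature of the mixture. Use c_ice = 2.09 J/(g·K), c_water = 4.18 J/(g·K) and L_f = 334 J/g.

T_f ≈ 66.6 °C

Taking heat into each body as positive, Σ m c ΔT = 0:
warm ice to 0 °C: 60.7×2.09×(0 − (-24.46)) = 3103.1; melt ice: 60.7×334 = 20274; meltwater 0→T: 60.7×4.18×T = 253.73 T; water: 3837.7(T − 77.06)
4091.4 T = 295730 − 23377 = 272353
T ≈ 66.57 °C. Since T > 0 °C, the all-ice-melts assumption holds.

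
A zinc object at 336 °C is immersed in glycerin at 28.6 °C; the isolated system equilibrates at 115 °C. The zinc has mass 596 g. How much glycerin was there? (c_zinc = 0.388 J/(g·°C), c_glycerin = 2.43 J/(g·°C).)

m ≈ 243 g

Heat lost by the zinc = heat gained by the glycerin:
596×0.388×(336 − 115) = m×2.43×(115 − 28.6)
209.95 m = 51106  ⇒  m ≈ 243.4 g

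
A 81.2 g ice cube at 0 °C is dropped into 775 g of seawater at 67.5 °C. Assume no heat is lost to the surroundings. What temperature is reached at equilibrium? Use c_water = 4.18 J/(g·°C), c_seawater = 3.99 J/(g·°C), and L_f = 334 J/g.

T_f ≈ 52.9 °C

Net heat exchanged in the isolated system is zero:
latent heat to melt: 81.2×334 = 27121; warm the meltwater: 339.42 T; seawater: 3092.2(T − 67.5)
3431.7 T = 208727 − 27121 = 181606
T ≈ 52.92 °C. Since T > 0 °C, the all-ice-melts assumption holds.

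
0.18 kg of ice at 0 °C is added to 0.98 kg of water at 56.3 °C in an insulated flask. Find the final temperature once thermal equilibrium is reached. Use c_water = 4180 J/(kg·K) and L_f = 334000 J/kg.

T_f ≈ 35.2 °C

Let T be the final temperature. ΣQ_i = 0:
latent heat to melt: 0.18×334000 = 60120
  meltwater 0→T: 0.18×4180×T = 752.4 T
  water cools: 0.98×4180×(T − 56.3) = 4096.4(T − 56.3)
4848.8 T = 230627 − 60120 = 170507
T ≈ 35.16 °C — above 0 °C, consistent with complete melting.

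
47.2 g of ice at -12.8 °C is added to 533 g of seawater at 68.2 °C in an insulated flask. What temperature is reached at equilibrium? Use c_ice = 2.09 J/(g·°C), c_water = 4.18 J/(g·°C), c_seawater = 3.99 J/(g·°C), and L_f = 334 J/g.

T_f ≈ 55.1 °C

Taking heat into each body as positive, Σ m c ΔT = 0:
ice -12.8→0 °C: 47.2×2.09×12.8 = 1262.7
  latent heat to melt: 47.2×334 = 15765
  meltwater 0→T: 47.2×4.18×T = 197.3 T
  seawater: 2126.7(T − 68.2)
2324 T = 145039 − 17027 = 128011
T ≈ 55.08 °C. Since T > 0 °C, the all-ice-melts assumption holds.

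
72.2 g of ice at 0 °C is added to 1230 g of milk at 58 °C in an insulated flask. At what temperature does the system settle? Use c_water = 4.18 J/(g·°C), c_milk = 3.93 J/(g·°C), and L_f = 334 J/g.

Sum of m c ΔT and latent-heat terms is zero:
latent heat to melt: 72.2×334 = 24115; warm the meltwater: 301.8 T; milk: 4833.9(T − 58)
5135.7 T = 280366 − 24115 = 256251
T ≈ 49.90 °C (positive, so assuming full melt was valid).

T_f ≈ 49.9 °C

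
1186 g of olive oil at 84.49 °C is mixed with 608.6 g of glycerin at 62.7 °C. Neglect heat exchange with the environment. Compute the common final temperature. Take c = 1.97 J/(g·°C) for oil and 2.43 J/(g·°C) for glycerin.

With ΣQ=0 the equilibrium temperature is the m·c-weighted mean:
T_f = (2336.4·84.49 + 1478.9·62.7) / (2336.4 + 1478.9)
    = 290131 / 3815.3 ≈ 76.04 °C

T_f ≈ 76.0 °C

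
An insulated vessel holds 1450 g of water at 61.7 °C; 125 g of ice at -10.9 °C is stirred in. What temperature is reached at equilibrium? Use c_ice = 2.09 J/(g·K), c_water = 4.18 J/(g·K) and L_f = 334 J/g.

T_f ≈ 50.0 °C

Net heat exchanged in the isolated system is zero:
warm ice to 0 °C: 125·2.09·(0 − (-10.9)) = 2847.6; latent heat to melt: 125·334 = 41750; meltwater 0→T: 125·4.18·T = 522.5 T; water: 6061(T − 61.7)
6583.5 T = 373964 − 44598 = 329366
T ≈ 50.03 °C — above 0 °C, consistent with complete melting.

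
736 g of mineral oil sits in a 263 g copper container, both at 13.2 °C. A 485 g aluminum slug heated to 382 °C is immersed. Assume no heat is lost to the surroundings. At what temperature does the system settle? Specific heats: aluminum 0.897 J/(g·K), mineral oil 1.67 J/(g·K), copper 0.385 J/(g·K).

T_f ≈ 104.1 °C

Setting the total heat transfer to zero:
485*0.897*(T − 382) + 736*1.67*(T − 13.2) + 263*0.385*(T − 13.2) = 0
435.05(T − 382) + 1229.1(T − 13.2) + 101.25(T − 13.2) = 0
1765.4 T = 183748
T ≈ 104.08 °C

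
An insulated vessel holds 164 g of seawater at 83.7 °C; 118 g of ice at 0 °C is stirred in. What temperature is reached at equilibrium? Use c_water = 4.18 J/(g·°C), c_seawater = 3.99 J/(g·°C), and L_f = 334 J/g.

T_f ≈ 13.4 °C

Heat gained plus heat lost sum to zero:
fusion: m_ice L_f = 118×334 = 39412
  warm the meltwater: 493.24 T
  seawater: 654.36(T − 83.7)
1147.6 T = 54770 − 39412 = 15358
T ≈ 13.38 °C — above 0 °C, consistent with complete melting.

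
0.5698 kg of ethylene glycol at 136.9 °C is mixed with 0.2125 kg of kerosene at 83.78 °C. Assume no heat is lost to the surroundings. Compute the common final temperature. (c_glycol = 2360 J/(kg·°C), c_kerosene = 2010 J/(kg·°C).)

Energy conservation, ΣQ = 0:
0.5698·2360·(T − 136.9) + 0.2125·2010·(T − 83.78) = 0
(1344.7 + 427.12) T = 1344.7·136.9 + 427.12·83.78
T = 219878/1771.9 ≈ 124.09 °C

T_f ≈ 124.1 °C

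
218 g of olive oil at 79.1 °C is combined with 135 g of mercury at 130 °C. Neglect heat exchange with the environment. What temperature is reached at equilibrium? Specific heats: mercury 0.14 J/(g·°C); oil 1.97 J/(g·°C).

T_f ≈ 81.2 °C

|Q_mercury| = |Q_oil|:
135×0.14×(130 − T) = 218×1.97×(T − 79.1)
18.9(130 − T) = 429.46(T − 79.1)
448.36 T = 36427  ⇒  T ≈ 81.25 °C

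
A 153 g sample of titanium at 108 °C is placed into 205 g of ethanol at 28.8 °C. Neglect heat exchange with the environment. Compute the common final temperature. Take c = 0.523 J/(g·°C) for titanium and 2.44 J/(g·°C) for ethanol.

T_f is the heat-capacity-weighted average of the initial temperatures:
T_f = (80.02*108 + 500.2*28.8) / (80.02 + 500.2)
    = 23048 / 580.22 ≈ 39.72 °C

T_f ≈ 39.7 °C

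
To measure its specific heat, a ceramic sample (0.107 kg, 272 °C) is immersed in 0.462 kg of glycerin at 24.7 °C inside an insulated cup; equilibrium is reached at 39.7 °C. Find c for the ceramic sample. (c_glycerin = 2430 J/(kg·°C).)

c ≈ 677 J/(kg·°C)

Heat lost by the ceramic sample = heat gained by the glycerin:
0.107·c·(272 − 39.7) = 0.462·2430·(39.7 − 24.7)
24.86 c = 16840  ⇒  c ≈ 677.5 J/(kg·°C)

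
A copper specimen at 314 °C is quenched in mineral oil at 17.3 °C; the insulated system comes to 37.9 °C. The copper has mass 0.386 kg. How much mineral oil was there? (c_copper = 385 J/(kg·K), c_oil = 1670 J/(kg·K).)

Setting the total heat transfer to zero:
0.386×385×(37.9 − 314) + m×1670×(37.9 − 17.3) = 0
34402 m = 41031
m = 41031/34402 ≈ 1.193 kg

m ≈ 1.19 kg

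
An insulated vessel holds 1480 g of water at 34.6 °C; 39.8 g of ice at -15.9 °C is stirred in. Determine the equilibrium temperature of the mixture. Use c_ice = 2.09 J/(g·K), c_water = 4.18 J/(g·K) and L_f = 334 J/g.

T_f ≈ 31.4 °C

Energy conservation, ΣQ = 0:
ice -15.9→0 °C: 39.8·2.09·15.9 = 1322.6; latent heat to melt: 39.8·334 = 13293; meltwater 0→T: 39.8·4.18·T = 166.36 T; water: 6186.4(T − 34.6)
6352.8 T = 214049 − 14616 = 199434
T ≈ 31.39 °C — above 0 °C, consistent with complete melting.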